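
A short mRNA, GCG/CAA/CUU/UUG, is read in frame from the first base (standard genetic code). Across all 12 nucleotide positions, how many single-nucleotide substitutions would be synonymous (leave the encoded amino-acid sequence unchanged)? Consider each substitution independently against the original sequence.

9

Codon 1 (GCG, Ala): 3 synonymous substitutions.
Codon 2 (CAA, Gln): 1 synonymous substitution.
Codon 3 (CUU, Leu): 3 synonymous substitutions.
Codon 4 (UUG, Leu): 2 synonymous substitutions.
Total: 3 + 1 + 3 + 2 = 9.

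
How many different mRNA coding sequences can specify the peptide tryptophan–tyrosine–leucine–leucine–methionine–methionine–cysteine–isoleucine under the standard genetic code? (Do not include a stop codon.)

432

Trp: 1 codon.
Tyr: 2 codons.
Leu: 6 codons.
Leu: 6 codons.
Met: 1 codon.
Met: 1 codon.
Cys: 2 codons.
Ile: 3 codons.
1 × 2 × 6 × 6 × 1 × 1 × 2 × 3 = 432.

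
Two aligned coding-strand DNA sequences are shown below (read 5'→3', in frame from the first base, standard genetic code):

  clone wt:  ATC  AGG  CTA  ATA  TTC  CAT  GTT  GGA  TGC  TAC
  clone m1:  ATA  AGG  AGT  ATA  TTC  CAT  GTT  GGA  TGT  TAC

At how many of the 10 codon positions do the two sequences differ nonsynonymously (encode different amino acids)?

1

Codon 1: ATC Ile / ATA Ile — synonymous.
Codon 2: AGG Arg / AGG Arg — identical.
Codon 3: CTA Leu / AGT Ser — nonsynonymous.
Codon 4: ATA Ile / ATA Ile — identical.
Codon 5: TTC Phe / TTC Phe — identical.
Codon 6: CAT His / CAT His — identical.
Codon 7: GTT Val / GTT Val — identical.
Codon 8: GGA Gly / GGA Gly — identical.
Codon 9: TGC Cys / TGT Cys — synonymous.
Codon 10: TAC Tyr / TAC Tyr — identical.
Nonsynonymous differences: 1.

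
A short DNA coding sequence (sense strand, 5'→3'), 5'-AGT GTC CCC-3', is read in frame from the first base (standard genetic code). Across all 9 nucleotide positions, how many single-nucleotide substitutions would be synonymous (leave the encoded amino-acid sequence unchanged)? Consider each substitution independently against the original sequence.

7

Codon 1 (AGT, Ser): 1 synonymous substitution.
Codon 2 (GTC, Val): 3 synonymous substitutions.
Codon 3 (CCC, Pro): 3 synonymous substitutions.
Total: 1 + 3 + 3 = 7.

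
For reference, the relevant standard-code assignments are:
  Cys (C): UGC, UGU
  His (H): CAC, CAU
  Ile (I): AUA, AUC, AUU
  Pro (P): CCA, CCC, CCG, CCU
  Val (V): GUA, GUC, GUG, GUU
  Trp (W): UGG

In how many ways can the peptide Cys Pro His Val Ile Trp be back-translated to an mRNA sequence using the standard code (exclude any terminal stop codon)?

192

Cys: 2 codons.
Pro: 4 codons.
His: 2 codons.
Val: 4 codons.
Ile: 3 codons.
Trp: 1 codon.
2 × 4 × 2 × 4 × 3 × 1 = 192.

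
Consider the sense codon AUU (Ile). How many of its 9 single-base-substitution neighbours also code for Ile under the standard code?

2

Position 1: none → 0 synonymous.
Position 2: none → 0 synonymous.
Position 3: AUC, AUA → 2 synonymous.
Total: 0 + 0 + 2 = 2.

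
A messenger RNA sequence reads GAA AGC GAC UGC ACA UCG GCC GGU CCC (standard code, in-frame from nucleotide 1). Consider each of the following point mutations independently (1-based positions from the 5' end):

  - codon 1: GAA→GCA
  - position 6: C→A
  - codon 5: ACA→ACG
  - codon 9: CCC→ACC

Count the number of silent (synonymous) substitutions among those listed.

1

Codon 1: GAA (Glu) → GCA (Ala) — missense.
Codon 2: AGC (Ser) → AGA (Arg) — missense.
Codon 5: ACA (Thr) → ACG (Thr) — synonymous.
Codon 9: CCC (Pro) → ACC (Thr) — missense.
Synonymous: 1 of 4.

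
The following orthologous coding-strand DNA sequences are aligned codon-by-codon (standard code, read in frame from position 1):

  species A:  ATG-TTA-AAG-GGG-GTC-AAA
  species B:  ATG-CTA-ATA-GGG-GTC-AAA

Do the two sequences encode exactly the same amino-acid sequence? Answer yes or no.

Codon 1: ATG Met / ATG Met — identical.
Codon 2: TTA Leu / CTA Leu — synonymous.
Codon 3: AAG Lys / ATA Ile — nonsynonymous.
Codon 4: GGG Gly / GGG Gly — identical.
Codon 5: GTC Val / GTC Val — identical.
Codon 6: AAA Lys / AAA Lys — identical.
Nonsynonymous differences: 1 → different protein.

no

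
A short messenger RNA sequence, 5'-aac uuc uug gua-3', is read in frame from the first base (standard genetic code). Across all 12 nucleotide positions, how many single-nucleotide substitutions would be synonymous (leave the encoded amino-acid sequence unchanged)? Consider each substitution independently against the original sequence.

Codon 1 (AAC, Asn): 1 synonymous substitution.
Codon 2 (UUC, Phe): 1 synonymous substitution.
Codon 3 (UUG, Leu): 2 synonymous substitutions.
Codon 4 (GUA, Val): 3 synonymous substitutions.
Total: 1 + 1 + 2 + 3 = 7.

7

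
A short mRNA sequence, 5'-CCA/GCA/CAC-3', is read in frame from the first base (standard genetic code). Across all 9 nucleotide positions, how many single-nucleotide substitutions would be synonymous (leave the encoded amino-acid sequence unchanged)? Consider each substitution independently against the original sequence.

7

Codon 1 (CCA, Pro): 3 synonymous substitutions.
Codon 2 (GCA, Ala): 3 synonymous substitutions.
Codon 3 (CAC, His): 1 synonymous substitution.
Total: 3 + 3 + 1 = 7.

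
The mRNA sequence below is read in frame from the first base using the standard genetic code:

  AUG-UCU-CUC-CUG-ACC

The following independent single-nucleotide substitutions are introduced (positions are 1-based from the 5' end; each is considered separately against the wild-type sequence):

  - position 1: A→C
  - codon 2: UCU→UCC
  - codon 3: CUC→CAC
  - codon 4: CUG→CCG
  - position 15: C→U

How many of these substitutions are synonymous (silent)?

2

Codon 1: AUG (Met) → CUG (Leu) — missense.
Codon 2: UCU (Ser) → UCC (Ser) — synonymous.
Codon 3: CUC (Leu) → CAC (His) — missense.
Codon 4: CUG (Leu) → CCG (Pro) — missense.
Codon 5: ACC (Thr) → ACU (Thr) — synonymous.
Synonymous: 2 of 5.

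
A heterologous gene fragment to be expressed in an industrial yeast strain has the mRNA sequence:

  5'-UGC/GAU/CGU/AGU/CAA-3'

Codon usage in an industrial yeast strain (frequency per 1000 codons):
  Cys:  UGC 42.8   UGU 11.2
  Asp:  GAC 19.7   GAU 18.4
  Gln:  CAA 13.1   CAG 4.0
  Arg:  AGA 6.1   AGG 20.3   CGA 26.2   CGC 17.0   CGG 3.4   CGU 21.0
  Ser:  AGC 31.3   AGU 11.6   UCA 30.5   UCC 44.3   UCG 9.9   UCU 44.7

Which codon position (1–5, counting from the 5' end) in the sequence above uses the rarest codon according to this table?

4

Codon 1 UGC (Cys): 42.8 per 1000.
Codon 2 GAU (Asp): 18.4 per 1000.
Codon 3 CGU (Arg): 21.0 per 1000.
Codon 4 AGU (Ser): 11.6 per 1000.
Codon 5 CAA (Gln): 13.1 per 1000.
Lowest frequency is 11.6 at codon 4.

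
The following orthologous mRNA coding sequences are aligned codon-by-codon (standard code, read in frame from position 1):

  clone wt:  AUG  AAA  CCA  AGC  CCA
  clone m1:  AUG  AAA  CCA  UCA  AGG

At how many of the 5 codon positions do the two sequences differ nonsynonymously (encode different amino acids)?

Codon 1: AUG Met / AUG Met — identical.
Codon 2: AAA Lys / AAA Lys — identical.
Codon 3: CCA Pro / CCA Pro — identical.
Codon 4: AGC Ser / UCA Ser — synonymous.
Codon 5: CCA Pro / AGG Arg — nonsynonymous.
Nonsynonymous differences: 1.

1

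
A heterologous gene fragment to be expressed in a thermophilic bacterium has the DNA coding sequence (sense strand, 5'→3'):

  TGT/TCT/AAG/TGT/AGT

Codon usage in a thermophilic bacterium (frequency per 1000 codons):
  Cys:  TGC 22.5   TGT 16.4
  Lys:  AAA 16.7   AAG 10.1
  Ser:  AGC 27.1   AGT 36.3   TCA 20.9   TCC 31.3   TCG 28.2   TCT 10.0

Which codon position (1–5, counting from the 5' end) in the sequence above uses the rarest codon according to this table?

2

Codon 1 TGT (Cys): 16.4 per 1000.
Codon 2 TCT (Ser): 10.0 per 1000.
Codon 3 AAG (Lys): 10.1 per 1000.
Codon 4 TGT (Cys): 16.4 per 1000.
Codon 5 AGT (Ser): 36.3 per 1000.
Lowest frequency is 10.0 at codon 2.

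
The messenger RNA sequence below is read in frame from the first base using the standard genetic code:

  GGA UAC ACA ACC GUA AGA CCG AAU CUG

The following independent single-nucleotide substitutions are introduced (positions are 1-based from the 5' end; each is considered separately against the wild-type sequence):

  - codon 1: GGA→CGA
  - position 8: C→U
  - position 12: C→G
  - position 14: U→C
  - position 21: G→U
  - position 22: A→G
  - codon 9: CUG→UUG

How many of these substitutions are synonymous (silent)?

3

Codon 1: GGA (Gly) → CGA (Arg) — missense.
Codon 3: ACA (Thr) → AUA (Ile) — missense.
Codon 4: ACC (Thr) → ACG (Thr) — synonymous.
Codon 5: GUA (Val) → GCA (Ala) — missense.
Codon 7: CCG (Pro) → CCU (Pro) — synonymous.
Codon 8: AAU (Asn) → GAU (Asp) — missense.
Codon 9: CUG (Leu) → UUG (Leu) — synonymous.
Synonymous: 3 of 7.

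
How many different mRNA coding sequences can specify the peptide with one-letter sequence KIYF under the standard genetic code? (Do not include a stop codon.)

Lys: 2 codons.
Ile: 3 codons.
Tyr: 2 codons.
Phe: 2 codons.
2 × 3 × 2 × 2 = 24.

24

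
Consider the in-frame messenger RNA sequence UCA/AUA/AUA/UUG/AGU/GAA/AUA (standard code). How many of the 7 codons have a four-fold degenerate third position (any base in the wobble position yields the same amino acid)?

1

Codon 1 UCA (Ser): third position 4-fold.
Codon 2 AUA (Ile): third position 3-fold.
Codon 3 AUA (Ile): third position 3-fold.
Codon 4 UUG (Leu): third position 2-fold.
Codon 5 AGU (Ser): third position 2-fold.
Codon 6 GAA (Glu): third position 2-fold.
Codon 7 AUA (Ile): third position 3-fold.
Four-fold degenerate third positions: 1.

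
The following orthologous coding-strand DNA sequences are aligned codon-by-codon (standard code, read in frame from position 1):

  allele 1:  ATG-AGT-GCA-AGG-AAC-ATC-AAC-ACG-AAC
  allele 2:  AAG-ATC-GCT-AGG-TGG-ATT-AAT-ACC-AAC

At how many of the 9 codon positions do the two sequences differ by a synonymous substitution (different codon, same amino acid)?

Codon 1: ATG Met / AAG Lys — nonsynonymous.
Codon 2: AGT Ser / ATC Ile — nonsynonymous.
Codon 3: GCA Ala / GCT Ala — synonymous.
Codon 4: AGG Arg / AGG Arg — identical.
Codon 5: AAC Asn / TGG Trp — nonsynonymous.
Codon 6: ATC Ile / ATT Ile — synonymous.
Codon 7: AAC Asn / AAT Asn — synonymous.
Codon 8: ACG Thr / ACC Thr — synonymous.
Codon 9: AAC Asn / AAC Asn — identical.
Synonymous differences: 4.

4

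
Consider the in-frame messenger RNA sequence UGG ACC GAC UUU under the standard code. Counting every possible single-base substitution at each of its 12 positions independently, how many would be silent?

Codon 1 (UGG, Trp): 0 synonymous substitutions.
Codon 2 (ACC, Thr): 3 synonymous substitutions.
Codon 3 (GAC, Asp): 1 synonymous substitution.
Codon 4 (UUU, Phe): 1 synonymous substitution.
Total: 0 + 3 + 1 + 1 = 5.

5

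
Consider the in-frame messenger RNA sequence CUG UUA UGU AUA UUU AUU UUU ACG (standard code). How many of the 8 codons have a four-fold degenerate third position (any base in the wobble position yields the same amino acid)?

2

Codon 1 CUG (Leu): third position 4-fold.
Codon 2 UUA (Leu): third position 2-fold.
Codon 3 UGU (Cys): third position 2-fold.
Codon 4 AUA (Ile): third position 3-fold.
Codon 5 UUU (Phe): third position 2-fold.
Codon 6 AUU (Ile): third position 3-fold.
Codon 7 UUU (Phe): third position 2-fold.
Codon 8 ACG (Thr): third position 4-fold.
Four-fold degenerate third positions: 2.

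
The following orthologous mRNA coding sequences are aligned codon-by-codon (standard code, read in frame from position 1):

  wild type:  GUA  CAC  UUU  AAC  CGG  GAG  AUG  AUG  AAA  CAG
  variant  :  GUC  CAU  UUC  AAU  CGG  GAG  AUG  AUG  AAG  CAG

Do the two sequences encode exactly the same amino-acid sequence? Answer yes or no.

Codon 1: GUA Val / GUC Val — synonymous.
Codon 2: CAC His / CAU His — synonymous.
Codon 3: UUU Phe / UUC Phe — synonymous.
Codon 4: AAC Asn / AAU Asn — synonymous.
Codon 5: CGG Arg / CGG Arg — identical.
Codon 6: GAG Glu / GAG Glu — identical.
Codon 7: AUG Met / AUG Met — identical.
Codon 8: AUG Met / AUG Met — identical.
Codon 9: AAA Lys / AAG Lys — synonymous.
Codon 10: CAG Gln / CAG Gln — identical.
Nonsynonymous differences: 0 → same protein.

yes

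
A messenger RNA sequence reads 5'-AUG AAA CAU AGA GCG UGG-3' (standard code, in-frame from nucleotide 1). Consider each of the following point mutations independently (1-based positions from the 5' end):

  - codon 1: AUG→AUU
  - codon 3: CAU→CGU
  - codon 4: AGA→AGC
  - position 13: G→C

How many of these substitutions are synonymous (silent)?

0

Codon 1: AUG (Met) → AUU (Ile) — missense.
Codon 3: CAU (His) → CGU (Arg) — missense.
Codon 4: AGA (Arg) → AGC (Ser) — missense.
Codon 5: GCG (Ala) → CCG (Pro) — missense.
Synonymous: 0 of 4.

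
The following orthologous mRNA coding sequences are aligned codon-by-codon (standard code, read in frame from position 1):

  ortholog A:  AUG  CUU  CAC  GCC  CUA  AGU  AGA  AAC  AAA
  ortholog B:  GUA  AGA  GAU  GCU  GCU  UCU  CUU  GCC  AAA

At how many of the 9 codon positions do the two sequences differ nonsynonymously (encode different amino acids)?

Codon 1: AUG Met / GUA Val — nonsynonymous.
Codon 2: CUU Leu / AGA Arg — nonsynonymous.
Codon 3: CAC His / GAU Asp — nonsynonymous.
Codon 4: GCC Ala / GCU Ala — synonymous.
Codon 5: CUA Leu / GCU Ala — nonsynonymous.
Codon 6: AGU Ser / UCU Ser — synonymous.
Codon 7: AGA Arg / CUU Leu — nonsynonymous.
Codon 8: AAC Asn / GCC Ala — nonsynonymous.
Codon 9: AAA Lys / AAA Lys — identical.
Nonsynonymous differences: 6.

6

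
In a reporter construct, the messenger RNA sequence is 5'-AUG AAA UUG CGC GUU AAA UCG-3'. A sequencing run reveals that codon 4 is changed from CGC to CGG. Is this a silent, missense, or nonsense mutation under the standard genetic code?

Position 12 falls in codon 4: CGC → Arg.
After the substitution the codon is CGG → Arg.
Both encode Arg, so the change is synonymous.

silent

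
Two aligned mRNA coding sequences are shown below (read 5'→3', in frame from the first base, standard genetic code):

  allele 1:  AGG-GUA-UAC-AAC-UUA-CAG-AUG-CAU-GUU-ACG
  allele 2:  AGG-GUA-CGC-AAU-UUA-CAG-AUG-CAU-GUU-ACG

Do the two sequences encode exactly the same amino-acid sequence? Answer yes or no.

Codon 1: AGG Arg / AGG Arg — identical.
Codon 2: GUA Val / GUA Val — identical.
Codon 3: UAC Tyr / CGC Arg — nonsynonymous.
Codon 4: AAC Asn / AAU Asn — synonymous.
Codon 5: UUA Leu / UUA Leu — identical.
Codon 6: CAG Gln / CAG Gln — identical.
Codon 7: AUG Met / AUG Met — identical.
Codon 8: CAU His / CAU His — identical.
Codon 9: GUU Val / GUU Val — identical.
Codon 10: ACG Thr / ACG Thr — identical.
Nonsynonymous differences: 1 → different protein.

no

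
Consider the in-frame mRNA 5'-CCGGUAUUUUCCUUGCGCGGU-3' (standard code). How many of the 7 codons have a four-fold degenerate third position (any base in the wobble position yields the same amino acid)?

Codon 1 CCG (Pro): third position 4-fold.
Codon 2 GUA (Val): third position 4-fold.
Codon 3 UUU (Phe): third position 2-fold.
Codon 4 UCC (Ser): third position 4-fold.
Codon 5 UUG (Leu): third position 2-fold.
Codon 6 CGC (Arg): third position 4-fold.
Codon 7 GGU (Gly): third position 4-fold.
Four-fold degenerate third positions: 5.

5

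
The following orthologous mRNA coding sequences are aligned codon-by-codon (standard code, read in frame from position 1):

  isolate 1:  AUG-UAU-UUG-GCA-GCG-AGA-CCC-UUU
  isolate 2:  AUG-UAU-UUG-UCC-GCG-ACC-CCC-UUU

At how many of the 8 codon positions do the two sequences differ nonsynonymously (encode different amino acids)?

Codon 1: AUG Met / AUG Met — identical.
Codon 2: UAU Tyr / UAU Tyr — identical.
Codon 3: UUG Leu / UUG Leu — identical.
Codon 4: GCA Ala / UCC Ser — nonsynonymous.
Codon 5: GCG Ala / GCG Ala — identical.
Codon 6: AGA Arg / ACC Thr — nonsynonymous.
Codon 7: CCC Pro / CCC Pro — identical.
Codon 8: UUU Phe / UUU Phe — identical.
Nonsynonymous differences: 2.

2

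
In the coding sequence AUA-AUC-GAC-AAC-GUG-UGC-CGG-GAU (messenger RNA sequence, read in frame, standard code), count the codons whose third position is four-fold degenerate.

Codon 1 AUA (Ile): third position 3-fold.
Codon 2 AUC (Ile): third position 3-fold.
Codon 3 GAC (Asp): third position 2-fold.
Codon 4 AAC (Asn): third position 2-fold.
Codon 5 GUG (Val): third position 4-fold.
Codon 6 UGC (Cys): third position 2-fold.
Codon 7 CGG (Arg): third position 4-fold.
Codon 8 GAU (Asp): third position 2-fold.
Four-fold degenerate third positions: 2.

2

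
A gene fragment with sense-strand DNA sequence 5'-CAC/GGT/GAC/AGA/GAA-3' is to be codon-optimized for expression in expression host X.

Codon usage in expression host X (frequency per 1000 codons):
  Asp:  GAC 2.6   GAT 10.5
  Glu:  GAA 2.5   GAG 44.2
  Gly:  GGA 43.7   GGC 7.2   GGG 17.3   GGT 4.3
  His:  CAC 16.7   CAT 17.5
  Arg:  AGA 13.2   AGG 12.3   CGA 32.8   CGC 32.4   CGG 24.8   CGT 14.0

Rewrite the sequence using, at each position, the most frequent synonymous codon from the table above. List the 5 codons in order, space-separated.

Codon 1 (His): best is CAT at 17.5.
Codon 2 (Gly): best is GGA at 43.7.
Codon 3 (Asp): best is GAT at 10.5.
Codon 4 (Arg): best is CGA at 32.8.
Codon 5 (Glu): best is GAG at 44.2.

CAT GGA GAT CGA GAG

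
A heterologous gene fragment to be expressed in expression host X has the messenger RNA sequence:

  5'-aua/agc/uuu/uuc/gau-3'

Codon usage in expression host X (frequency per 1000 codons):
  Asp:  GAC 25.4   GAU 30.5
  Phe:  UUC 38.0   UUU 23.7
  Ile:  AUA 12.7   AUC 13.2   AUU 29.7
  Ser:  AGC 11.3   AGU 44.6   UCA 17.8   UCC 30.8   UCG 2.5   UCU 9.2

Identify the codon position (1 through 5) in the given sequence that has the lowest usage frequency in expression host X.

Codon 1 AUA (Ile): 12.7 per 1000.
Codon 2 AGC (Ser): 11.3 per 1000.
Codon 3 UUU (Phe): 23.7 per 1000.
Codon 4 UUC (Phe): 38.0 per 1000.
Codon 5 GAU (Asp): 30.5 per 1000.
Lowest frequency is 11.3 at codon 2.

2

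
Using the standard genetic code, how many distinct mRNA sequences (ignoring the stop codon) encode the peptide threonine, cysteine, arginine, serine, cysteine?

576

Thr: 4 codons.
Cys: 2 codons.
Arg: 6 codons.
Ser: 6 codons.
Cys: 2 codons.
4 × 2 × 6 × 6 × 2 = 576.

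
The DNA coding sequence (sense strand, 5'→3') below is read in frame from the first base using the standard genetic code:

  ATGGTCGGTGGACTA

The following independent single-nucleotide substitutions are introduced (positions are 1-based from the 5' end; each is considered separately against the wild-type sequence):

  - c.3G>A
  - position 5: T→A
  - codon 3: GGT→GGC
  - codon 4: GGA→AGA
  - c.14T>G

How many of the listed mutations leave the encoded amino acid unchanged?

1

Codon 1: ATG (Met) → ATA (Ile) — missense.
Codon 2: GTC (Val) → GAC (Asp) — missense.
Codon 3: GGT (Gly) → GGC (Gly) — synonymous.
Codon 4: GGA (Gly) → AGA (Arg) — missense.
Codon 5: CTA (Leu) → CGA (Arg) — missense.
Synonymous: 1 of 5.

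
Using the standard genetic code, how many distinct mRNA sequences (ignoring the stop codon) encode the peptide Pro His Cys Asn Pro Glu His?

Pro: 4 codons.
His: 2 codons.
Cys: 2 codons.
Asn: 2 codons.
Pro: 4 codons.
Glu: 2 codons.
His: 2 codons.
4 × 2 × 2 × 2 × 4 × 2 × 2 = 512.

512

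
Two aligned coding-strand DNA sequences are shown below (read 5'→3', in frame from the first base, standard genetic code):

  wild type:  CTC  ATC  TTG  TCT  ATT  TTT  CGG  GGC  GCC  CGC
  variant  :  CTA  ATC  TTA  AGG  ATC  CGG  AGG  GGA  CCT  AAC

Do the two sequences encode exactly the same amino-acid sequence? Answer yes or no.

no

Codon 1: CTC Leu / CTA Leu — synonymous.
Codon 2: ATC Ile / ATC Ile — identical.
Codon 3: TTG Leu / TTA Leu — synonymous.
Codon 4: TCT Ser / AGG Arg — nonsynonymous.
Codon 5: ATT Ile / ATC Ile — synonymous.
Codon 6: TTT Phe / CGG Arg — nonsynonymous.
Codon 7: CGG Arg / AGG Arg — synonymous.
Codon 8: GGC Gly / GGA Gly — synonymous.
Codon 9: GCC Ala / CCT Pro — nonsynonymous.
Codon 10: CGC Arg / AAC Asn — nonsynonymous.
Nonsynonymous differences: 4 → different protein.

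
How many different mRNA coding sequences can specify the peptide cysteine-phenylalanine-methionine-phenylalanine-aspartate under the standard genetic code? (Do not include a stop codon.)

Cys: 2 codons.
Phe: 2 codons.
Met: 1 codon.
Phe: 2 codons.
Asp: 2 codons.
2 × 2 × 1 × 2 × 2 = 16.

16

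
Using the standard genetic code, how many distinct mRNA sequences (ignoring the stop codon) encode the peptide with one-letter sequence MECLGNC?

384

Met: 1 codon.
Glu: 2 codons.
Cys: 2 codons.
Leu: 6 codons.
Gly: 4 codons.
Asn: 2 codons.
Cys: 2 codons.
1 × 2 × 2 × 6 × 4 × 2 × 2 = 384.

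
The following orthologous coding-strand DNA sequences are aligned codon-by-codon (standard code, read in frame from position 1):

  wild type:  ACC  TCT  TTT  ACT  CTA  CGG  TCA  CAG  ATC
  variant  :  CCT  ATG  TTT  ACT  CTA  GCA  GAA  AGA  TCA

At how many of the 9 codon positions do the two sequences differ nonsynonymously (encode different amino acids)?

6

Codon 1: ACC Thr / CCT Pro — nonsynonymous.
Codon 2: TCT Ser / ATG Met — nonsynonymous.
Codon 3: TTT Phe / TTT Phe — identical.
Codon 4: ACT Thr / ACT Thr — identical.
Codon 5: CTA Leu / CTA Leu — identical.
Codon 6: CGG Arg / GCA Ala — nonsynonymous.
Codon 7: TCA Ser / GAA Glu — nonsynonymous.
Codon 8: CAG Gln / AGA Arg — nonsynonymous.
Codon 9: ATC Ile / TCA Ser — nonsynonymous.
Nonsynonymous differences: 6.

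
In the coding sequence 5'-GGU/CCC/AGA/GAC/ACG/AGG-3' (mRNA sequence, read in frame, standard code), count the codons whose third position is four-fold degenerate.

Codon 1 GGU (Gly): third position 4-fold.
Codon 2 CCC (Pro): third position 4-fold.
Codon 3 AGA (Arg): third position 2-fold.
Codon 4 GAC (Asp): third position 2-fold.
Codon 5 ACG (Thr): third position 4-fold.
Codon 6 AGG (Arg): third position 2-fold.
Four-fold degenerate third positions: 3.

3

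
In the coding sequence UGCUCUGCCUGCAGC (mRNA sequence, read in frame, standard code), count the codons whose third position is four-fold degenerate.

Codon 1 UGC (Cys): third position 2-fold.
Codon 2 UCU (Ser): third position 4-fold.
Codon 3 GCC (Ala): third position 4-fold.
Codon 4 UGC (Cys): third position 2-fold.
Codon 5 AGC (Ser): third position 2-fold.
Four-fold degenerate third positions: 2.

2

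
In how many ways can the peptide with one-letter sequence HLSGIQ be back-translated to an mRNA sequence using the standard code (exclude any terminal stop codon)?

1728

His: 2 codons.
Leu: 6 codons.
Ser: 6 codons.
Gly: 4 codons.
Ile: 3 codons.
Gln: 2 codons.
2 × 6 × 6 × 4 × 3 × 2 = 1728.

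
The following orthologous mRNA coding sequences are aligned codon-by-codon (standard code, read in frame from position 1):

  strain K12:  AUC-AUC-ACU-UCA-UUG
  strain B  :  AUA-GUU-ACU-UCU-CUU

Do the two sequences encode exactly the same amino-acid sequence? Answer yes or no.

Codon 1: AUC Ile / AUA Ile — synonymous.
Codon 2: AUC Ile / GUU Val — nonsynonymous.
Codon 3: ACU Thr / ACU Thr — identical.
Codon 4: UCA Ser / UCU Ser — synonymous.
Codon 5: UUG Leu / CUU Leu — synonymous.
Nonsynonymous differences: 1 → different protein.

no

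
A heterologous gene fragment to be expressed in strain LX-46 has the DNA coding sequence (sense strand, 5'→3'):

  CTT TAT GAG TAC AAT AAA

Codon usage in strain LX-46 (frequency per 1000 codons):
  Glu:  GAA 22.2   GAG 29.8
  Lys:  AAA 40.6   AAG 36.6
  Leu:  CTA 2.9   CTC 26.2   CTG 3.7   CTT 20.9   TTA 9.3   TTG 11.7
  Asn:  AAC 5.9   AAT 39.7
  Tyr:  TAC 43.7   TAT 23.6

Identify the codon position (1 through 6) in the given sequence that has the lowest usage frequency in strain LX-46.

1

Codon 1 CTT (Leu): 20.9 per 1000.
Codon 2 TAT (Tyr): 23.6 per 1000.
Codon 3 GAG (Glu): 29.8 per 1000.
Codon 4 TAC (Tyr): 43.7 per 1000.
Codon 5 AAT (Asn): 39.7 per 1000.
Codon 6 AAA (Lys): 40.6 per 1000.
Lowest frequency is 20.9 at codon 1.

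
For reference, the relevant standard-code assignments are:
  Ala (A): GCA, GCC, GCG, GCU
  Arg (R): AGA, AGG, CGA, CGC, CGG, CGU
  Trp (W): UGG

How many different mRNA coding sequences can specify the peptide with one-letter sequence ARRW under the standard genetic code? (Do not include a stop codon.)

Ala: 4 codons.
Arg: 6 codons.
Arg: 6 codons.
Trp: 1 codon.
4 × 6 × 6 × 1 = 144.

144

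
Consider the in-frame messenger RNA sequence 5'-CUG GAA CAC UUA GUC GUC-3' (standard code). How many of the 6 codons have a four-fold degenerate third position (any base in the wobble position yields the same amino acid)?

3

Codon 1 CUG (Leu): third position 4-fold.
Codon 2 GAA (Glu): third position 2-fold.
Codon 3 CAC (His): third position 2-fold.
Codon 4 UUA (Leu): third position 2-fold.
Codon 5 GUC (Val): third position 4-fold.
Codon 6 GUC (Val): third position 4-fold.
Four-fold degenerate third positions: 3.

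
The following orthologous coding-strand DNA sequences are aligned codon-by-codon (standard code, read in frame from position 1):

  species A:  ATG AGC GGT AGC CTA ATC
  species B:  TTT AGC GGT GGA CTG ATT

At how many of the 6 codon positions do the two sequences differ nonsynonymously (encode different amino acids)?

2

Codon 1: ATG Met / TTT Phe — nonsynonymous.
Codon 2: AGC Ser / AGC Ser — identical.
Codon 3: GGT Gly / GGT Gly — identical.
Codon 4: AGC Ser / GGA Gly — nonsynonymous.
Codon 5: CTA Leu / CTG Leu — synonymous.
Codon 6: ATC Ile / ATT Ile — synonymous.
Nonsynonymous differences: 2.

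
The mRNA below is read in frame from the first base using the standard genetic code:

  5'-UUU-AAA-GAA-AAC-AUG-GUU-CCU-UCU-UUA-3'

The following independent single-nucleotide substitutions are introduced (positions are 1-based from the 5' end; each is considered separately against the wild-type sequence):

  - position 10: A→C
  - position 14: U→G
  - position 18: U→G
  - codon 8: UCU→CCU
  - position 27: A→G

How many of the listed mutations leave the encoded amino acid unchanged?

2

Codon 4: AAC (Asn) → CAC (His) — missense.
Codon 5: AUG (Met) → AGG (Arg) — missense.
Codon 6: GUU (Val) → GUG (Val) — synonymous.
Codon 8: UCU (Ser) → CCU (Pro) — missense.
Codon 9: UUA (Leu) → UUG (Leu) — synonymous.
Synonymous: 2 of 5.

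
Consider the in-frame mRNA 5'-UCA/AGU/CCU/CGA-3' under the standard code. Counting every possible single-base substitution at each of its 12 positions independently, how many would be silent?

11

Codon 1 (UCA, Ser): 3 synonymous substitutions.
Codon 2 (AGU, Ser): 1 synonymous substitution.
Codon 3 (CCU, Pro): 3 synonymous substitutions.
Codon 4 (CGA, Arg): 4 synonymous substitutions.
Total: 3 + 1 + 3 + 4 = 11.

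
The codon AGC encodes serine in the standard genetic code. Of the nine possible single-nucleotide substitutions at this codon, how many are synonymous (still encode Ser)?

1

Position 1: none → 0 synonymous.
Position 2: none → 0 synonymous.
Position 3: AGU → 1 synonymous.
Total: 0 + 0 + 1 = 1.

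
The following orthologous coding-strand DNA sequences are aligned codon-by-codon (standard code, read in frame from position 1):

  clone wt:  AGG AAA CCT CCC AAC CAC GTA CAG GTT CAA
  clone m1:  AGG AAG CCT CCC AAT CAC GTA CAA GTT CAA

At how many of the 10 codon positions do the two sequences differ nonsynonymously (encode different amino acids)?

Codon 1: AGG Arg / AGG Arg — identical.
Codon 2: AAA Lys / AAG Lys — synonymous.
Codon 3: CCT Pro / CCT Pro — identical.
Codon 4: CCC Pro / CCC Pro — identical.
Codon 5: AAC Asn / AAT Asn — synonymous.
Codon 6: CAC His / CAC His — identical.
Codon 7: GTA Val / GTA Val — identical.
Codon 8: CAG Gln / CAA Gln — synonymous.
Codon 9: GTT Val / GTT Val — identical.
Codon 10: CAA Gln / CAA Gln — identical.
Nonsynonymous differences: 0.

0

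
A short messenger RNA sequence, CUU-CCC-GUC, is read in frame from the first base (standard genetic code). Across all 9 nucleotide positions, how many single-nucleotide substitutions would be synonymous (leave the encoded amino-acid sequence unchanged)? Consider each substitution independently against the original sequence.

9

Codon 1 (CUU, Leu): 3 synonymous substitutions.
Codon 2 (CCC, Pro): 3 synonymous substitutions.
Codon 3 (GUC, Val): 3 synonymous substitutions.
Total: 3 + 3 + 3 = 9.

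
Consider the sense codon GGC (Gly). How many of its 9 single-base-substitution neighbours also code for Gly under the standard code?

3

Position 1: none → 0 synonymous.
Position 2: none → 0 synonymous.
Position 3: GGT, GGA, GGG → 3 synonymous.
Total: 0 + 0 + 3 = 3.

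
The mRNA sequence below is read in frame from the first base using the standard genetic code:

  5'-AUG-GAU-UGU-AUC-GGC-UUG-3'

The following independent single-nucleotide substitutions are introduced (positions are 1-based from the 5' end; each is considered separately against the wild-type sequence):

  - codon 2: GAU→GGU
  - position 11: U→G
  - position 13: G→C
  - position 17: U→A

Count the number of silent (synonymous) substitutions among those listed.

Codon 2: GAU (Asp) → GGU (Gly) — missense.
Codon 4: AUC (Ile) → AGC (Ser) — missense.
Codon 5: GGC (Gly) → CGC (Arg) — missense.
Codon 6: UUG (Leu) → UAG (Stop) — nonsense.
Synonymous: 0 of 4.

0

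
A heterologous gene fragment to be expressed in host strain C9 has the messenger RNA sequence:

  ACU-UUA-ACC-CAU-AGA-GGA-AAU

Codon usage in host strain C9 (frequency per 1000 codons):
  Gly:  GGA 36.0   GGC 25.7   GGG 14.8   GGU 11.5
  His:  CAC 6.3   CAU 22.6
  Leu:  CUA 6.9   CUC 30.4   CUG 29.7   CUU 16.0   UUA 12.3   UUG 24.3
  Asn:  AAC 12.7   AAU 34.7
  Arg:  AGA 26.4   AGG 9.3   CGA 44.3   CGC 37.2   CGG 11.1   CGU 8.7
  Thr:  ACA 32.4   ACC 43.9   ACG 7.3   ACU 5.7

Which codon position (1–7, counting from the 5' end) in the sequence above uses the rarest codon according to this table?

Codon 1 ACU (Thr): 5.7 per 1000.
Codon 2 UUA (Leu): 12.3 per 1000.
Codon 3 ACC (Thr): 43.9 per 1000.
Codon 4 CAU (His): 22.6 per 1000.
Codon 5 AGA (Arg): 26.4 per 1000.
Codon 6 GGA (Gly): 36.0 per 1000.
Codon 7 AAU (Asn): 34.7 per 1000.
Lowest frequency is 5.7 at codon 1.

1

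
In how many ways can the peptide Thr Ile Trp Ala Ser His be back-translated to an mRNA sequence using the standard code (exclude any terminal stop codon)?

576

Thr: 4 codons.
Ile: 3 codons.
Trp: 1 codon.
Ala: 4 codons.
Ser: 6 codons.
His: 2 codons.
4 × 3 × 1 × 4 × 6 × 2 = 576.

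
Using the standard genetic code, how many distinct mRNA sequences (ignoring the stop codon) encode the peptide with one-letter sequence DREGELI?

3456

Asp: 2 codons.
Arg: 6 codons.
Glu: 2 codons.
Gly: 4 codons.
Glu: 2 codons.
Leu: 6 codons.
Ile: 3 codons.
2 × 6 × 2 × 4 × 2 × 6 × 3 = 3456.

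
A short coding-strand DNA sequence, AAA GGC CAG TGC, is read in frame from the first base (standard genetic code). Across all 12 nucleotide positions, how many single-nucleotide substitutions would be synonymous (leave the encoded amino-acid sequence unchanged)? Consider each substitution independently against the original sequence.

Codon 1 (AAA, Lys): 1 synonymous substitution.
Codon 2 (GGC, Gly): 3 synonymous substitutions.
Codon 3 (CAG, Gln): 1 synonymous substitution.
Codon 4 (TGC, Cys): 1 synonymous substitution.
Total: 1 + 3 + 1 + 1 = 6.

6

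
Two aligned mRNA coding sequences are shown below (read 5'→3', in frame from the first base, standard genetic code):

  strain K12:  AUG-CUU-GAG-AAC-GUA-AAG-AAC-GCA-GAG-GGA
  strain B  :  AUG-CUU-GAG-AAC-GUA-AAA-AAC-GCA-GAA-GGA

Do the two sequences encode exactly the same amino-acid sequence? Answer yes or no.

yes

Codon 1: AUG Met / AUG Met — identical.
Codon 2: CUU Leu / CUU Leu — identical.
Codon 3: GAG Glu / GAG Glu — identical.
Codon 4: AAC Asn / AAC Asn — identical.
Codon 5: GUA Val / GUA Val — identical.
Codon 6: AAG Lys / AAA Lys — synonymous.
Codon 7: AAC Asn / AAC Asn — identical.
Codon 8: GCA Ala / GCA Ala — identical.
Codon 9: GAG Glu / GAA Glu — synonymous.
Codon 10: GGA Gly / GGA Gly — identical.
Nonsynonymous differences: 0 → same protein.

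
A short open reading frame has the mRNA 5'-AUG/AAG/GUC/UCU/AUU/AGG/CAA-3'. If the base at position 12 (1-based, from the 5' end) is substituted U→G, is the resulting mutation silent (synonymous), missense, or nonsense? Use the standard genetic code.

Position 12 falls in codon 4: UCU → Ser.
After the substitution the codon is UCG → Ser.
Both encode Ser, so the change is synonymous.

silent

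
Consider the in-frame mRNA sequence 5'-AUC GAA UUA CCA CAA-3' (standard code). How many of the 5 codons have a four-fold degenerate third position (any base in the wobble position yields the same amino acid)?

Codon 1 AUC (Ile): third position 3-fold.
Codon 2 GAA (Glu): third position 2-fold.
Codon 3 UUA (Leu): third position 2-fold.
Codon 4 CCA (Pro): third position 4-fold.
Codon 5 CAA (Gln): third position 2-fold.
Four-fold degenerate third positions: 1.

1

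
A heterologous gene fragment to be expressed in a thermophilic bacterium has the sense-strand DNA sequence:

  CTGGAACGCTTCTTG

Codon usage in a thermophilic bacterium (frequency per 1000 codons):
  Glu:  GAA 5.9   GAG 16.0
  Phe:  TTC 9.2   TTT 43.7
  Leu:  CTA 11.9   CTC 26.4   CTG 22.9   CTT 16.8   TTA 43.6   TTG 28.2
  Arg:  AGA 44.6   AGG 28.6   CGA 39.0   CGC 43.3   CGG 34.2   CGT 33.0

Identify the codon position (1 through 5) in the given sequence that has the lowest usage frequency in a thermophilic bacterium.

Codon 1 CTG (Leu): 22.9 per 1000.
Codon 2 GAA (Glu): 5.9 per 1000.
Codon 3 CGC (Arg): 43.3 per 1000.
Codon 4 TTC (Phe): 9.2 per 1000.
Codon 5 TTG (Leu): 28.2 per 1000.
Lowest frequency is 5.9 at codon 2.

2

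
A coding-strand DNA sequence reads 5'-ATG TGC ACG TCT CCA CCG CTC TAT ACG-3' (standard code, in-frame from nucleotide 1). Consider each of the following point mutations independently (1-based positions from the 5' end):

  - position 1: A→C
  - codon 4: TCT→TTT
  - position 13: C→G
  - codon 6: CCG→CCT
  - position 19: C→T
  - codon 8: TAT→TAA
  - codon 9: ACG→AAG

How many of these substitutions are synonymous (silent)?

Codon 1: ATG (Met) → CTG (Leu) — missense.
Codon 4: TCT (Ser) → TTT (Phe) — missense.
Codon 5: CCA (Pro) → GCA (Ala) — missense.
Codon 6: CCG (Pro) → CCT (Pro) — synonymous.
Codon 7: CTC (Leu) → TTC (Phe) — missense.
Codon 8: TAT (Tyr) → TAA (Stop) — nonsense.
Codon 9: ACG (Thr) → AAG (Lys) — missense.
Synonymous: 1 of 7.

1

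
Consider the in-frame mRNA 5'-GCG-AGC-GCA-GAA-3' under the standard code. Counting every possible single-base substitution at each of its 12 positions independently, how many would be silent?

8

Codon 1 (GCG, Ala): 3 synonymous substitutions.
Codon 2 (AGC, Ser): 1 synonymous substitution.
Codon 3 (GCA, Ala): 3 synonymous substitutions.
Codon 4 (GAA, Glu): 1 synonymous substitution.
Total: 3 + 1 + 3 + 1 = 8.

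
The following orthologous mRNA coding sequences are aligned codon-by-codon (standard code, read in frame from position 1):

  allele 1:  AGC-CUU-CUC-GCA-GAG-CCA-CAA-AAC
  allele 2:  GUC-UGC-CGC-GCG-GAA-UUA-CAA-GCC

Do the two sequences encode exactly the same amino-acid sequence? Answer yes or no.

no

Codon 1: AGC Ser / GUC Val — nonsynonymous.
Codon 2: CUU Leu / UGC Cys — nonsynonymous.
Codon 3: CUC Leu / CGC Arg — nonsynonymous.
Codon 4: GCA Ala / GCG Ala — synonymous.
Codon 5: GAG Glu / GAA Glu — synonymous.
Codon 6: CCA Pro / UUA Leu — nonsynonymous.
Codon 7: CAA Gln / CAA Gln — identical.
Codon 8: AAC Asn / GCC Ala — nonsynonymous.
Nonsynonymous differences: 5 → different protein.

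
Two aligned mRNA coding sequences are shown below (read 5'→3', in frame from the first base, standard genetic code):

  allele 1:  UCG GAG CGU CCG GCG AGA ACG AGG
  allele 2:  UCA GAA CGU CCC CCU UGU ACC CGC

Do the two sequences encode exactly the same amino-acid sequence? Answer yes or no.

Codon 1: UCG Ser / UCA Ser — synonymous.
Codon 2: GAG Glu / GAA Glu — synonymous.
Codon 3: CGU Arg / CGU Arg — identical.
Codon 4: CCG Pro / CCC Pro — synonymous.
Codon 5: GCG Ala / CCU Pro — nonsynonymous.
Codon 6: AGA Arg / UGU Cys — nonsynonymous.
Codon 7: ACG Thr / ACC Thr — synonymous.
Codon 8: AGG Arg / CGC Arg — synonymous.
Nonsynonymous differences: 2 → different protein.

no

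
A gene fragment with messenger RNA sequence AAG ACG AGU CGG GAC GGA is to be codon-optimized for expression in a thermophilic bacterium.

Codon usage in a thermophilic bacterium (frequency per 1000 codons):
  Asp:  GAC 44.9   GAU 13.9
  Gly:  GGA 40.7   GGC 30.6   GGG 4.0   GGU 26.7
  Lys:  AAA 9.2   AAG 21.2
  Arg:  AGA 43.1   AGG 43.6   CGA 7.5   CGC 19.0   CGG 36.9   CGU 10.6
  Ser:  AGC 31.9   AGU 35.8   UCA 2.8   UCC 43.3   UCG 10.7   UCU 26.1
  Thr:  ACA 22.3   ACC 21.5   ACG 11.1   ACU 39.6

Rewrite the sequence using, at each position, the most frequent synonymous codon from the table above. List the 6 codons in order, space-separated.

AAG ACU UCC AGG GAC GGA

Codon 1 (Lys): best is AAG at 21.2.
Codon 2 (Thr): best is ACU at 39.6.
Codon 3 (Ser): best is UCC at 43.3.
Codon 4 (Arg): best is AGG at 43.6.
Codon 5 (Asp): best is GAC at 44.9.
Codon 6 (Gly): best is GGA at 40.7.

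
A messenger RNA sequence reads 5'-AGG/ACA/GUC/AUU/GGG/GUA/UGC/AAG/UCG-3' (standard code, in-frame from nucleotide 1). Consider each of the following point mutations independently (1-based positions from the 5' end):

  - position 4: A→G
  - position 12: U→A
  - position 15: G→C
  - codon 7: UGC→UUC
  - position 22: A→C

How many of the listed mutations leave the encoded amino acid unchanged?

Codon 2: ACA (Thr) → GCA (Ala) — missense.
Codon 4: AUU (Ile) → AUA (Ile) — synonymous.
Codon 5: GGG (Gly) → GGC (Gly) — synonymous.
Codon 7: UGC (Cys) → UUC (Phe) — missense.
Codon 8: AAG (Lys) → CAG (Gln) — missense.
Synonymous: 2 of 5.

2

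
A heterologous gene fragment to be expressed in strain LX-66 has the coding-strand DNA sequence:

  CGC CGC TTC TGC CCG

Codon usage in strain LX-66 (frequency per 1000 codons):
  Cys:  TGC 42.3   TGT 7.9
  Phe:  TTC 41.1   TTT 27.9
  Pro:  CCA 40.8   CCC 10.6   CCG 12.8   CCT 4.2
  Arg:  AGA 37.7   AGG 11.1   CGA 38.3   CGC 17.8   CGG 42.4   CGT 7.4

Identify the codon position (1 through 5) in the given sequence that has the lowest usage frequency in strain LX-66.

Codon 1 CGC (Arg): 17.8 per 1000.
Codon 2 CGC (Arg): 17.8 per 1000.
Codon 3 TTC (Phe): 41.1 per 1000.
Codon 4 TGC (Cys): 42.3 per 1000.
Codon 5 CCG (Pro): 12.8 per 1000.
Lowest frequency is 12.8 at codon 5.

5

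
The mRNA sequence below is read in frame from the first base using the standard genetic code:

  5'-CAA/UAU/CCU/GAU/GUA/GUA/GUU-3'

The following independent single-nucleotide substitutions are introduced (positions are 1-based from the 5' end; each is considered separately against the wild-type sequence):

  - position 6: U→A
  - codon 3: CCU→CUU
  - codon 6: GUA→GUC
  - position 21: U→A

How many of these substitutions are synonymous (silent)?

2

Codon 2: UAU (Tyr) → UAA (Stop) — nonsense.
Codon 3: CCU (Pro) → CUU (Leu) — missense.
Codon 6: GUA (Val) → GUC (Val) — synonymous.
Codon 7: GUU (Val) → GUA (Val) — synonymous.
Synonymous: 2 of 4.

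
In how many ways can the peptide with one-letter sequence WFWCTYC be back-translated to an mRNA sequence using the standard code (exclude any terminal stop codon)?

64

Trp: 1 codon.
Phe: 2 codons.
Trp: 1 codon.
Cys: 2 codons.
Thr: 4 codons.
Tyr: 2 codons.
Cys: 2 codons.
1 × 2 × 1 × 2 × 4 × 2 × 2 = 64.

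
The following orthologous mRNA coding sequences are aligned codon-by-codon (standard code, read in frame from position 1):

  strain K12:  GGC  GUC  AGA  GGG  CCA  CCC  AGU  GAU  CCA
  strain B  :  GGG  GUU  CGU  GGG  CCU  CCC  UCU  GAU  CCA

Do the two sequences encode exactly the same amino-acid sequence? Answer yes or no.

Codon 1: GGC Gly / GGG Gly — synonymous.
Codon 2: GUC Val / GUU Val — synonymous.
Codon 3: AGA Arg / CGU Arg — synonymous.
Codon 4: GGG Gly / GGG Gly — identical.
Codon 5: CCA Pro / CCU Pro — synonymous.
Codon 6: CCC Pro / CCC Pro — identical.
Codon 7: AGU Ser / UCU Ser — synonymous.
Codon 8: GAU Asp / GAU Asp — identical.
Codon 9: CCA Pro / CCA Pro — identical.
Nonsynonymous differences: 0 → same protein.

yes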